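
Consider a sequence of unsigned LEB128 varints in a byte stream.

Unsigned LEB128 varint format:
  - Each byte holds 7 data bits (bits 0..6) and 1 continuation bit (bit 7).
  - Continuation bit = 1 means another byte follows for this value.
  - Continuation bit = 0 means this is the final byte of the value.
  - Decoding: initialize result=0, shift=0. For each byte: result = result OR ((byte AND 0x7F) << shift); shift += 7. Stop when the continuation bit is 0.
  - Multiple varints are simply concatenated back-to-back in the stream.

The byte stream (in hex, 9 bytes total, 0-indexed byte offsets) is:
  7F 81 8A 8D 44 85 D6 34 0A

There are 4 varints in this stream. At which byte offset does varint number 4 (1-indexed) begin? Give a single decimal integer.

Answer: 8

Derivation:
  byte[0]=0x7F cont=0 payload=0x7F=127: acc |= 127<<0 -> acc=127 shift=7 [end]
Varint 1: bytes[0:1] = 7F -> value 127 (1 byte(s))
  byte[1]=0x81 cont=1 payload=0x01=1: acc |= 1<<0 -> acc=1 shift=7
  byte[2]=0x8A cont=1 payload=0x0A=10: acc |= 10<<7 -> acc=1281 shift=14
  byte[3]=0x8D cont=1 payload=0x0D=13: acc |= 13<<14 -> acc=214273 shift=21
  byte[4]=0x44 cont=0 payload=0x44=68: acc |= 68<<21 -> acc=142820609 shift=28 [end]
Varint 2: bytes[1:5] = 81 8A 8D 44 -> value 142820609 (4 byte(s))
  byte[5]=0x85 cont=1 payload=0x05=5: acc |= 5<<0 -> acc=5 shift=7
  byte[6]=0xD6 cont=1 payload=0x56=86: acc |= 86<<7 -> acc=11013 shift=14
  byte[7]=0x34 cont=0 payload=0x34=52: acc |= 52<<14 -> acc=862981 shift=21 [end]
Varint 3: bytes[5:8] = 85 D6 34 -> value 862981 (3 byte(s))
  byte[8]=0x0A cont=0 payload=0x0A=10: acc |= 10<<0 -> acc=10 shift=7 [end]
Varint 4: bytes[8:9] = 0A -> value 10 (1 byte(s))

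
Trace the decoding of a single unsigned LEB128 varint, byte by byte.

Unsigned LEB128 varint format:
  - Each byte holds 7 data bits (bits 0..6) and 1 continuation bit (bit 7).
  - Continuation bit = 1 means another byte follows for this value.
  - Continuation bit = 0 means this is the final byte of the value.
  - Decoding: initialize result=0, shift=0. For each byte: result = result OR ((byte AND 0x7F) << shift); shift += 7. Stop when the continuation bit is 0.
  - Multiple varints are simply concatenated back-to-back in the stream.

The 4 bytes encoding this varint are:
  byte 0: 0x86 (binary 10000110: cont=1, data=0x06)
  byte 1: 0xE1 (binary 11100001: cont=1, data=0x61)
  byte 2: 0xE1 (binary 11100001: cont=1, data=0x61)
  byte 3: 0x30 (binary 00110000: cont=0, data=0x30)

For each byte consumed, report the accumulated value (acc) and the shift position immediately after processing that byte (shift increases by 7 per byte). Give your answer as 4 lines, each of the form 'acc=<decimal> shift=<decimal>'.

byte 0=0x86: payload=0x06=6, contrib = 6<<0 = 6; acc -> 6, shift -> 7
byte 1=0xE1: payload=0x61=97, contrib = 97<<7 = 12416; acc -> 12422, shift -> 14
byte 2=0xE1: payload=0x61=97, contrib = 97<<14 = 1589248; acc -> 1601670, shift -> 21
byte 3=0x30: payload=0x30=48, contrib = 48<<21 = 100663296; acc -> 102264966, shift -> 28

Answer: acc=6 shift=7
acc=12422 shift=14
acc=1601670 shift=21
acc=102264966 shift=28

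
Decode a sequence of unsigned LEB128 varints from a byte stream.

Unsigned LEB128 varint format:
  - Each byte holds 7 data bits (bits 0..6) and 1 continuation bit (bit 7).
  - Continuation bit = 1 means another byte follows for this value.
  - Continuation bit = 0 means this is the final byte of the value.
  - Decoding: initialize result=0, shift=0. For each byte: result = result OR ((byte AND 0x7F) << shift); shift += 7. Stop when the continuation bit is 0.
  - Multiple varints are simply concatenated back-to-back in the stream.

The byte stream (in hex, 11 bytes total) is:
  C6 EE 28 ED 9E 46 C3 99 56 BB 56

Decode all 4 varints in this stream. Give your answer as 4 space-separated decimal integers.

Answer: 669510 1150829 1412291 11067

Derivation:
  byte[0]=0xC6 cont=1 payload=0x46=70: acc |= 70<<0 -> acc=70 shift=7
  byte[1]=0xEE cont=1 payload=0x6E=110: acc |= 110<<7 -> acc=14150 shift=14
  byte[2]=0x28 cont=0 payload=0x28=40: acc |= 40<<14 -> acc=669510 shift=21 [end]
Varint 1: bytes[0:3] = C6 EE 28 -> value 669510 (3 byte(s))
  byte[3]=0xED cont=1 payload=0x6D=109: acc |= 109<<0 -> acc=109 shift=7
  byte[4]=0x9E cont=1 payload=0x1E=30: acc |= 30<<7 -> acc=3949 shift=14
  byte[5]=0x46 cont=0 payload=0x46=70: acc |= 70<<14 -> acc=1150829 shift=21 [end]
Varint 2: bytes[3:6] = ED 9E 46 -> value 1150829 (3 byte(s))
  byte[6]=0xC3 cont=1 payload=0x43=67: acc |= 67<<0 -> acc=67 shift=7
  byte[7]=0x99 cont=1 payload=0x19=25: acc |= 25<<7 -> acc=3267 shift=14
  byte[8]=0x56 cont=0 payload=0x56=86: acc |= 86<<14 -> acc=1412291 shift=21 [end]
Varint 3: bytes[6:9] = C3 99 56 -> value 1412291 (3 byte(s))
  byte[9]=0xBB cont=1 payload=0x3B=59: acc |= 59<<0 -> acc=59 shift=7
  byte[10]=0x56 cont=0 payload=0x56=86: acc |= 86<<7 -> acc=11067 shift=14 [end]
Varint 4: bytes[9:11] = BB 56 -> value 11067 (2 byte(s))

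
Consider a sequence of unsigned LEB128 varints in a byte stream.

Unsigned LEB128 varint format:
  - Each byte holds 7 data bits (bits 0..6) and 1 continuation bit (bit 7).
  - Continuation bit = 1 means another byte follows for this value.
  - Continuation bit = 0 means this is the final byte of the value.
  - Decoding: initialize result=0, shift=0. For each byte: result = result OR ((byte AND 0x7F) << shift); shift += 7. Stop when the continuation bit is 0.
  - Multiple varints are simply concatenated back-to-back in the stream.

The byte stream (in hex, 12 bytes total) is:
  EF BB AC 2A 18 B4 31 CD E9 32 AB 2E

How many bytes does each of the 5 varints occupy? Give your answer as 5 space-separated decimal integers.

  byte[0]=0xEF cont=1 payload=0x6F=111: acc |= 111<<0 -> acc=111 shift=7
  byte[1]=0xBB cont=1 payload=0x3B=59: acc |= 59<<7 -> acc=7663 shift=14
  byte[2]=0xAC cont=1 payload=0x2C=44: acc |= 44<<14 -> acc=728559 shift=21
  byte[3]=0x2A cont=0 payload=0x2A=42: acc |= 42<<21 -> acc=88808943 shift=28 [end]
Varint 1: bytes[0:4] = EF BB AC 2A -> value 88808943 (4 byte(s))
  byte[4]=0x18 cont=0 payload=0x18=24: acc |= 24<<0 -> acc=24 shift=7 [end]
Varint 2: bytes[4:5] = 18 -> value 24 (1 byte(s))
  byte[5]=0xB4 cont=1 payload=0x34=52: acc |= 52<<0 -> acc=52 shift=7
  byte[6]=0x31 cont=0 payload=0x31=49: acc |= 49<<7 -> acc=6324 shift=14 [end]
Varint 3: bytes[5:7] = B4 31 -> value 6324 (2 byte(s))
  byte[7]=0xCD cont=1 payload=0x4D=77: acc |= 77<<0 -> acc=77 shift=7
  byte[8]=0xE9 cont=1 payload=0x69=105: acc |= 105<<7 -> acc=13517 shift=14
  byte[9]=0x32 cont=0 payload=0x32=50: acc |= 50<<14 -> acc=832717 shift=21 [end]
Varint 4: bytes[7:10] = CD E9 32 -> value 832717 (3 byte(s))
  byte[10]=0xAB cont=1 payload=0x2B=43: acc |= 43<<0 -> acc=43 shift=7
  byte[11]=0x2E cont=0 payload=0x2E=46: acc |= 46<<7 -> acc=5931 shift=14 [end]
Varint 5: bytes[10:12] = AB 2E -> value 5931 (2 byte(s))

Answer: 4 1 2 3 2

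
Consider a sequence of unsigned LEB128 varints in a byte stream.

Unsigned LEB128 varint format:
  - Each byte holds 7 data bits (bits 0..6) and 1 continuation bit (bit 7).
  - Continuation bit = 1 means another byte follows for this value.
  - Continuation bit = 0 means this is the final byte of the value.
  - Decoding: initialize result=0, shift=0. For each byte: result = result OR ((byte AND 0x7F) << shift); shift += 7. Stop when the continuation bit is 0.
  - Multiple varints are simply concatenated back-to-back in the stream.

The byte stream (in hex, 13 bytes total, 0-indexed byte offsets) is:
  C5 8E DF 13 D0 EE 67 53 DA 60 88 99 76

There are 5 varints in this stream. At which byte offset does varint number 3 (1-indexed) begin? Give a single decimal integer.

Answer: 7

Derivation:
  byte[0]=0xC5 cont=1 payload=0x45=69: acc |= 69<<0 -> acc=69 shift=7
  byte[1]=0x8E cont=1 payload=0x0E=14: acc |= 14<<7 -> acc=1861 shift=14
  byte[2]=0xDF cont=1 payload=0x5F=95: acc |= 95<<14 -> acc=1558341 shift=21
  byte[3]=0x13 cont=0 payload=0x13=19: acc |= 19<<21 -> acc=41404229 shift=28 [end]
Varint 1: bytes[0:4] = C5 8E DF 13 -> value 41404229 (4 byte(s))
  byte[4]=0xD0 cont=1 payload=0x50=80: acc |= 80<<0 -> acc=80 shift=7
  byte[5]=0xEE cont=1 payload=0x6E=110: acc |= 110<<7 -> acc=14160 shift=14
  byte[6]=0x67 cont=0 payload=0x67=103: acc |= 103<<14 -> acc=1701712 shift=21 [end]
Varint 2: bytes[4:7] = D0 EE 67 -> value 1701712 (3 byte(s))
  byte[7]=0x53 cont=0 payload=0x53=83: acc |= 83<<0 -> acc=83 shift=7 [end]
Varint 3: bytes[7:8] = 53 -> value 83 (1 byte(s))
  byte[8]=0xDA cont=1 payload=0x5A=90: acc |= 90<<0 -> acc=90 shift=7
  byte[9]=0x60 cont=0 payload=0x60=96: acc |= 96<<7 -> acc=12378 shift=14 [end]
Varint 4: bytes[8:10] = DA 60 -> value 12378 (2 byte(s))
  byte[10]=0x88 cont=1 payload=0x08=8: acc |= 8<<0 -> acc=8 shift=7
  byte[11]=0x99 cont=1 payload=0x19=25: acc |= 25<<7 -> acc=3208 shift=14
  byte[12]=0x76 cont=0 payload=0x76=118: acc |= 118<<14 -> acc=1936520 shift=21 [end]
Varint 5: bytes[10:13] = 88 99 76 -> value 1936520 (3 byte(s))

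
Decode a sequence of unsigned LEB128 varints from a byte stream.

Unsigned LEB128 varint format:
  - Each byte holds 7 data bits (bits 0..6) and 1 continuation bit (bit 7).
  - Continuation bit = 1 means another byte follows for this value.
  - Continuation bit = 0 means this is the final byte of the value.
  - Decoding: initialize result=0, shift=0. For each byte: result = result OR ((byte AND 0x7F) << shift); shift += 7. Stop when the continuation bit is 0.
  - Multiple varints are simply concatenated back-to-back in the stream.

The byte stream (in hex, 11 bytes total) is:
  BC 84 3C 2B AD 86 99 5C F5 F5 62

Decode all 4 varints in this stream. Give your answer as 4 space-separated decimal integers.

Answer: 983612 43 193348397 1620725

Derivation:
  byte[0]=0xBC cont=1 payload=0x3C=60: acc |= 60<<0 -> acc=60 shift=7
  byte[1]=0x84 cont=1 payload=0x04=4: acc |= 4<<7 -> acc=572 shift=14
  byte[2]=0x3C cont=0 payload=0x3C=60: acc |= 60<<14 -> acc=983612 shift=21 [end]
Varint 1: bytes[0:3] = BC 84 3C -> value 983612 (3 byte(s))
  byte[3]=0x2B cont=0 payload=0x2B=43: acc |= 43<<0 -> acc=43 shift=7 [end]
Varint 2: bytes[3:4] = 2B -> value 43 (1 byte(s))
  byte[4]=0xAD cont=1 payload=0x2D=45: acc |= 45<<0 -> acc=45 shift=7
  byte[5]=0x86 cont=1 payload=0x06=6: acc |= 6<<7 -> acc=813 shift=14
  byte[6]=0x99 cont=1 payload=0x19=25: acc |= 25<<14 -> acc=410413 shift=21
  byte[7]=0x5C cont=0 payload=0x5C=92: acc |= 92<<21 -> acc=193348397 shift=28 [end]
Varint 3: bytes[4:8] = AD 86 99 5C -> value 193348397 (4 byte(s))
  byte[8]=0xF5 cont=1 payload=0x75=117: acc |= 117<<0 -> acc=117 shift=7
  byte[9]=0xF5 cont=1 payload=0x75=117: acc |= 117<<7 -> acc=15093 shift=14
  byte[10]=0x62 cont=0 payload=0x62=98: acc |= 98<<14 -> acc=1620725 shift=21 [end]
Varint 4: bytes[8:11] = F5 F5 62 -> value 1620725 (3 byte(s))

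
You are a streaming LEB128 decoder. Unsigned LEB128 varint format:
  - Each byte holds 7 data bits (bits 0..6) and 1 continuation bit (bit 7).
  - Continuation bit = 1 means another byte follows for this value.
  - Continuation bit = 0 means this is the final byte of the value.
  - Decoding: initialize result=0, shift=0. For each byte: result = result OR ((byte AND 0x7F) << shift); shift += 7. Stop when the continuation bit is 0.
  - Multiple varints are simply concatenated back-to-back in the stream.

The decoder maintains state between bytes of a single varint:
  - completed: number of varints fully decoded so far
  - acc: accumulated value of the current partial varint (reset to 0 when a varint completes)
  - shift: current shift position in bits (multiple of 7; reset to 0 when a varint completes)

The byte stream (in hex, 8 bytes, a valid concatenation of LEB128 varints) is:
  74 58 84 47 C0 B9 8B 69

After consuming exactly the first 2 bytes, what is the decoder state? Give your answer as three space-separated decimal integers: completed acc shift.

byte[0]=0x74 cont=0 payload=0x74: varint #1 complete (value=116); reset -> completed=1 acc=0 shift=0
byte[1]=0x58 cont=0 payload=0x58: varint #2 complete (value=88); reset -> completed=2 acc=0 shift=0

Answer: 2 0 0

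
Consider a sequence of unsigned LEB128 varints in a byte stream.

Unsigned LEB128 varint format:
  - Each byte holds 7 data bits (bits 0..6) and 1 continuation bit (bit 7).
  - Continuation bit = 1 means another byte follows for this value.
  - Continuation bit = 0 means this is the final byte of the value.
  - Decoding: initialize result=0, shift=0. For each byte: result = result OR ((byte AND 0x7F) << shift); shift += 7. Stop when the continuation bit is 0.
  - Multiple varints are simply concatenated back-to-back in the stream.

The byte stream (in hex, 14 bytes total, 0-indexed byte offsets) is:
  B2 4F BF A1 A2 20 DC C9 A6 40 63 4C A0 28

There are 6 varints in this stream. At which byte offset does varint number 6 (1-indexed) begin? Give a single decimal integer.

Answer: 12

Derivation:
  byte[0]=0xB2 cont=1 payload=0x32=50: acc |= 50<<0 -> acc=50 shift=7
  byte[1]=0x4F cont=0 payload=0x4F=79: acc |= 79<<7 -> acc=10162 shift=14 [end]
Varint 1: bytes[0:2] = B2 4F -> value 10162 (2 byte(s))
  byte[2]=0xBF cont=1 payload=0x3F=63: acc |= 63<<0 -> acc=63 shift=7
  byte[3]=0xA1 cont=1 payload=0x21=33: acc |= 33<<7 -> acc=4287 shift=14
  byte[4]=0xA2 cont=1 payload=0x22=34: acc |= 34<<14 -> acc=561343 shift=21
  byte[5]=0x20 cont=0 payload=0x20=32: acc |= 32<<21 -> acc=67670207 shift=28 [end]
Varint 2: bytes[2:6] = BF A1 A2 20 -> value 67670207 (4 byte(s))
  byte[6]=0xDC cont=1 payload=0x5C=92: acc |= 92<<0 -> acc=92 shift=7
  byte[7]=0xC9 cont=1 payload=0x49=73: acc |= 73<<7 -> acc=9436 shift=14
  byte[8]=0xA6 cont=1 payload=0x26=38: acc |= 38<<14 -> acc=632028 shift=21
  byte[9]=0x40 cont=0 payload=0x40=64: acc |= 64<<21 -> acc=134849756 shift=28 [end]
Varint 3: bytes[6:10] = DC C9 A6 40 -> value 134849756 (4 byte(s))
  byte[10]=0x63 cont=0 payload=0x63=99: acc |= 99<<0 -> acc=99 shift=7 [end]
Varint 4: bytes[10:11] = 63 -> value 99 (1 byte(s))
  byte[11]=0x4C cont=0 payload=0x4C=76: acc |= 76<<0 -> acc=76 shift=7 [end]
Varint 5: bytes[11:12] = 4C -> value 76 (1 byte(s))
  byte[12]=0xA0 cont=1 payload=0x20=32: acc |= 32<<0 -> acc=32 shift=7
  byte[13]=0x28 cont=0 payload=0x28=40: acc |= 40<<7 -> acc=5152 shift=14 [end]
Varint 6: bytes[12:14] = A0 28 -> value 5152 (2 byte(s))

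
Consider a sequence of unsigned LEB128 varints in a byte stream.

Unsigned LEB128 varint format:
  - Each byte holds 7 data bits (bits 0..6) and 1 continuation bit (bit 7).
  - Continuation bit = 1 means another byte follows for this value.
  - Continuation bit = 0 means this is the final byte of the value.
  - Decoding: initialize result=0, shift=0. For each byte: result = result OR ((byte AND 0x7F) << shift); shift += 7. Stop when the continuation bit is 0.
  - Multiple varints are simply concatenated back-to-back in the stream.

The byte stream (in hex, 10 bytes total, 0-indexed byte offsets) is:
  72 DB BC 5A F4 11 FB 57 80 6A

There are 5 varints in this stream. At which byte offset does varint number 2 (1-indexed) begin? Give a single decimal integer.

  byte[0]=0x72 cont=0 payload=0x72=114: acc |= 114<<0 -> acc=114 shift=7 [end]
Varint 1: bytes[0:1] = 72 -> value 114 (1 byte(s))
  byte[1]=0xDB cont=1 payload=0x5B=91: acc |= 91<<0 -> acc=91 shift=7
  byte[2]=0xBC cont=1 payload=0x3C=60: acc |= 60<<7 -> acc=7771 shift=14
  byte[3]=0x5A cont=0 payload=0x5A=90: acc |= 90<<14 -> acc=1482331 shift=21 [end]
Varint 2: bytes[1:4] = DB BC 5A -> value 1482331 (3 byte(s))
  byte[4]=0xF4 cont=1 payload=0x74=116: acc |= 116<<0 -> acc=116 shift=7
  byte[5]=0x11 cont=0 payload=0x11=17: acc |= 17<<7 -> acc=2292 shift=14 [end]
Varint 3: bytes[4:6] = F4 11 -> value 2292 (2 byte(s))
  byte[6]=0xFB cont=1 payload=0x7B=123: acc |= 123<<0 -> acc=123 shift=7
  byte[7]=0x57 cont=0 payload=0x57=87: acc |= 87<<7 -> acc=11259 shift=14 [end]
Varint 4: bytes[6:8] = FB 57 -> value 11259 (2 byte(s))
  byte[8]=0x80 cont=1 payload=0x00=0: acc |= 0<<0 -> acc=0 shift=7
  byte[9]=0x6A cont=0 payload=0x6A=106: acc |= 106<<7 -> acc=13568 shift=14 [end]
Varint 5: bytes[8:10] = 80 6A -> value 13568 (2 byte(s))

Answer: 1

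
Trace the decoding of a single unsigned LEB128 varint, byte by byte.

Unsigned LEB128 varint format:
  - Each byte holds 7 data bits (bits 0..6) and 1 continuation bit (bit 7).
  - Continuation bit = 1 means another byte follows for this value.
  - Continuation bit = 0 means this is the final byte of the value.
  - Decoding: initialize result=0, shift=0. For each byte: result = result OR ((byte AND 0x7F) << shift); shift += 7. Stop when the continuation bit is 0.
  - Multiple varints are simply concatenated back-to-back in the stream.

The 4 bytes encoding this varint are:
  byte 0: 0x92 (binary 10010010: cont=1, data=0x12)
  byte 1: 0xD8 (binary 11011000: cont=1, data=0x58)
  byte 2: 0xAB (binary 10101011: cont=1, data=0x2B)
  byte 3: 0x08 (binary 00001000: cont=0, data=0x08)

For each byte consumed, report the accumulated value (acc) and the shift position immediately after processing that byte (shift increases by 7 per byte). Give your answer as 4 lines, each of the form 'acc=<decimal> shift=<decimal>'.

byte 0=0x92: payload=0x12=18, contrib = 18<<0 = 18; acc -> 18, shift -> 7
byte 1=0xD8: payload=0x58=88, contrib = 88<<7 = 11264; acc -> 11282, shift -> 14
byte 2=0xAB: payload=0x2B=43, contrib = 43<<14 = 704512; acc -> 715794, shift -> 21
byte 3=0x08: payload=0x08=8, contrib = 8<<21 = 16777216; acc -> 17493010, shift -> 28

Answer: acc=18 shift=7
acc=11282 shift=14
acc=715794 shift=21
acc=17493010 shift=28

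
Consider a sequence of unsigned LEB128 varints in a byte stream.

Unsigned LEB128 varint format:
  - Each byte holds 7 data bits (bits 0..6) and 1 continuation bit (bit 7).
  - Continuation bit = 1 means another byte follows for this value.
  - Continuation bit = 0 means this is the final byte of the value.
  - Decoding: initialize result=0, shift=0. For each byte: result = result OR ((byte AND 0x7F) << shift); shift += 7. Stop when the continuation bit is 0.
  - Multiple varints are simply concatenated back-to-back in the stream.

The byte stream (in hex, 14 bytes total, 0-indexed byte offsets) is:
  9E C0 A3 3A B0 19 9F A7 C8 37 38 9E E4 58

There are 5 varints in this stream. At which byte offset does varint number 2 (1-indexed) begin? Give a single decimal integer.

  byte[0]=0x9E cont=1 payload=0x1E=30: acc |= 30<<0 -> acc=30 shift=7
  byte[1]=0xC0 cont=1 payload=0x40=64: acc |= 64<<7 -> acc=8222 shift=14
  byte[2]=0xA3 cont=1 payload=0x23=35: acc |= 35<<14 -> acc=581662 shift=21
  byte[3]=0x3A cont=0 payload=0x3A=58: acc |= 58<<21 -> acc=122216478 shift=28 [end]
Varint 1: bytes[0:4] = 9E C0 A3 3A -> value 122216478 (4 byte(s))
  byte[4]=0xB0 cont=1 payload=0x30=48: acc |= 48<<0 -> acc=48 shift=7
  byte[5]=0x19 cont=0 payload=0x19=25: acc |= 25<<7 -> acc=3248 shift=14 [end]
Varint 2: bytes[4:6] = B0 19 -> value 3248 (2 byte(s))
  byte[6]=0x9F cont=1 payload=0x1F=31: acc |= 31<<0 -> acc=31 shift=7
  byte[7]=0xA7 cont=1 payload=0x27=39: acc |= 39<<7 -> acc=5023 shift=14
  byte[8]=0xC8 cont=1 payload=0x48=72: acc |= 72<<14 -> acc=1184671 shift=21
  byte[9]=0x37 cont=0 payload=0x37=55: acc |= 55<<21 -> acc=116528031 shift=28 [end]
Varint 3: bytes[6:10] = 9F A7 C8 37 -> value 116528031 (4 byte(s))
  byte[10]=0x38 cont=0 payload=0x38=56: acc |= 56<<0 -> acc=56 shift=7 [end]
Varint 4: bytes[10:11] = 38 -> value 56 (1 byte(s))
  byte[11]=0x9E cont=1 payload=0x1E=30: acc |= 30<<0 -> acc=30 shift=7
  byte[12]=0xE4 cont=1 payload=0x64=100: acc |= 100<<7 -> acc=12830 shift=14
  byte[13]=0x58 cont=0 payload=0x58=88: acc |= 88<<14 -> acc=1454622 shift=21 [end]
Varint 5: bytes[11:14] = 9E E4 58 -> value 1454622 (3 byte(s))

Answer: 4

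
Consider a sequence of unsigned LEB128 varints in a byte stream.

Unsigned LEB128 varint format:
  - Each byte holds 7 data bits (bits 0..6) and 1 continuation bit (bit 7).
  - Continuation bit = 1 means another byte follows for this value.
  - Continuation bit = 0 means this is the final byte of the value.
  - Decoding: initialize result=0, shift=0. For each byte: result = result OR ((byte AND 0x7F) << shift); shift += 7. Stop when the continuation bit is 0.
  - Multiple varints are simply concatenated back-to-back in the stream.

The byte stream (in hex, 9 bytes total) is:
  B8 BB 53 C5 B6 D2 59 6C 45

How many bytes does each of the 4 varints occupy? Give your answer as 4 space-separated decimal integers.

  byte[0]=0xB8 cont=1 payload=0x38=56: acc |= 56<<0 -> acc=56 shift=7
  byte[1]=0xBB cont=1 payload=0x3B=59: acc |= 59<<7 -> acc=7608 shift=14
  byte[2]=0x53 cont=0 payload=0x53=83: acc |= 83<<14 -> acc=1367480 shift=21 [end]
Varint 1: bytes[0:3] = B8 BB 53 -> value 1367480 (3 byte(s))
  byte[3]=0xC5 cont=1 payload=0x45=69: acc |= 69<<0 -> acc=69 shift=7
  byte[4]=0xB6 cont=1 payload=0x36=54: acc |= 54<<7 -> acc=6981 shift=14
  byte[5]=0xD2 cont=1 payload=0x52=82: acc |= 82<<14 -> acc=1350469 shift=21
  byte[6]=0x59 cont=0 payload=0x59=89: acc |= 89<<21 -> acc=187996997 shift=28 [end]
Varint 2: bytes[3:7] = C5 B6 D2 59 -> value 187996997 (4 byte(s))
  byte[7]=0x6C cont=0 payload=0x6C=108: acc |= 108<<0 -> acc=108 shift=7 [end]
Varint 3: bytes[7:8] = 6C -> value 108 (1 byte(s))
  byte[8]=0x45 cont=0 payload=0x45=69: acc |= 69<<0 -> acc=69 shift=7 [end]
Varint 4: bytes[8:9] = 45 -> value 69 (1 byte(s))

Answer: 3 4 1 1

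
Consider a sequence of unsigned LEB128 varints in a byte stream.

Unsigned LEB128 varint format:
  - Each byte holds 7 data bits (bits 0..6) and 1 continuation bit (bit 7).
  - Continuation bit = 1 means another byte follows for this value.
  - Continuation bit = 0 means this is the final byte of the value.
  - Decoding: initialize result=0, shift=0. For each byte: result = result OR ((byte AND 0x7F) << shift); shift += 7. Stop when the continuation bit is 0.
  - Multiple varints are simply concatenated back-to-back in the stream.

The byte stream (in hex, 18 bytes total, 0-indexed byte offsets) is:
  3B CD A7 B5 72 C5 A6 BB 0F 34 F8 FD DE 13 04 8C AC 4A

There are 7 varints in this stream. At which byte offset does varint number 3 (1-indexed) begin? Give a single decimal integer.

Answer: 5

Derivation:
  byte[0]=0x3B cont=0 payload=0x3B=59: acc |= 59<<0 -> acc=59 shift=7 [end]
Varint 1: bytes[0:1] = 3B -> value 59 (1 byte(s))
  byte[1]=0xCD cont=1 payload=0x4D=77: acc |= 77<<0 -> acc=77 shift=7
  byte[2]=0xA7 cont=1 payload=0x27=39: acc |= 39<<7 -> acc=5069 shift=14
  byte[3]=0xB5 cont=1 payload=0x35=53: acc |= 53<<14 -> acc=873421 shift=21
  byte[4]=0x72 cont=0 payload=0x72=114: acc |= 114<<21 -> acc=239948749 shift=28 [end]
Varint 2: bytes[1:5] = CD A7 B5 72 -> value 239948749 (4 byte(s))
  byte[5]=0xC5 cont=1 payload=0x45=69: acc |= 69<<0 -> acc=69 shift=7
  byte[6]=0xA6 cont=1 payload=0x26=38: acc |= 38<<7 -> acc=4933 shift=14
  byte[7]=0xBB cont=1 payload=0x3B=59: acc |= 59<<14 -> acc=971589 shift=21
  byte[8]=0x0F cont=0 payload=0x0F=15: acc |= 15<<21 -> acc=32428869 shift=28 [end]
Varint 3: bytes[5:9] = C5 A6 BB 0F -> value 32428869 (4 byte(s))
  byte[9]=0x34 cont=0 payload=0x34=52: acc |= 52<<0 -> acc=52 shift=7 [end]
Varint 4: bytes[9:10] = 34 -> value 52 (1 byte(s))
  byte[10]=0xF8 cont=1 payload=0x78=120: acc |= 120<<0 -> acc=120 shift=7
  byte[11]=0xFD cont=1 payload=0x7D=125: acc |= 125<<7 -> acc=16120 shift=14
  byte[12]=0xDE cont=1 payload=0x5E=94: acc |= 94<<14 -> acc=1556216 shift=21
  byte[13]=0x13 cont=0 payload=0x13=19: acc |= 19<<21 -> acc=41402104 shift=28 [end]
Varint 5: bytes[10:14] = F8 FD DE 13 -> value 41402104 (4 byte(s))
  byte[14]=0x04 cont=0 payload=0x04=4: acc |= 4<<0 -> acc=4 shift=7 [end]
Varint 6: bytes[14:15] = 04 -> value 4 (1 byte(s))
  byte[15]=0x8C cont=1 payload=0x0C=12: acc |= 12<<0 -> acc=12 shift=7
  byte[16]=0xAC cont=1 payload=0x2C=44: acc |= 44<<7 -> acc=5644 shift=14
  byte[17]=0x4A cont=0 payload=0x4A=74: acc |= 74<<14 -> acc=1218060 shift=21 [end]
Varint 7: bytes[15:18] = 8C AC 4A -> value 1218060 (3 byte(s))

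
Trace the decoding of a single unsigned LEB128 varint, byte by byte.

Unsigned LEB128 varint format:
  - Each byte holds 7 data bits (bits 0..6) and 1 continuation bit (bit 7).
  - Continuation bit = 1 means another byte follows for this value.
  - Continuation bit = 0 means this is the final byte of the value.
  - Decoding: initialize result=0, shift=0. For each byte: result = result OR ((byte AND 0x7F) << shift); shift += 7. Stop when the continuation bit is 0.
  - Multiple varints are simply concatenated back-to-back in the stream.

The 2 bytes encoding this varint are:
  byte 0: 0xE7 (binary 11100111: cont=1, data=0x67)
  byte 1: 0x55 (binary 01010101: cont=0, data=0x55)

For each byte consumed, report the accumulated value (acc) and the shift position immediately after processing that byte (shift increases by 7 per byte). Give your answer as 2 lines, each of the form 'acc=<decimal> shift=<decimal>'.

Answer: acc=103 shift=7
acc=10983 shift=14

Derivation:
byte 0=0xE7: payload=0x67=103, contrib = 103<<0 = 103; acc -> 103, shift -> 7
byte 1=0x55: payload=0x55=85, contrib = 85<<7 = 10880; acc -> 10983, shift -> 14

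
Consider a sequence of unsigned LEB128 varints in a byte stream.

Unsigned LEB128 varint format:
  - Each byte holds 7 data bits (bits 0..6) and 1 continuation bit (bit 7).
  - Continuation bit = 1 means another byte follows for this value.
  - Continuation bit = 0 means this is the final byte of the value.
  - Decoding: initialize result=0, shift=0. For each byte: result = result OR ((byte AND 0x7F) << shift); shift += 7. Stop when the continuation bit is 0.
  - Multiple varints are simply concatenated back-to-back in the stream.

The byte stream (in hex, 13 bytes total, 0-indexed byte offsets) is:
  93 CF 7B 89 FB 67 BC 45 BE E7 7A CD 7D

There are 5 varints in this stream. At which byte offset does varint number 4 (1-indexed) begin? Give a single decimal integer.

  byte[0]=0x93 cont=1 payload=0x13=19: acc |= 19<<0 -> acc=19 shift=7
  byte[1]=0xCF cont=1 payload=0x4F=79: acc |= 79<<7 -> acc=10131 shift=14
  byte[2]=0x7B cont=0 payload=0x7B=123: acc |= 123<<14 -> acc=2025363 shift=21 [end]
Varint 1: bytes[0:3] = 93 CF 7B -> value 2025363 (3 byte(s))
  byte[3]=0x89 cont=1 payload=0x09=9: acc |= 9<<0 -> acc=9 shift=7
  byte[4]=0xFB cont=1 payload=0x7B=123: acc |= 123<<7 -> acc=15753 shift=14
  byte[5]=0x67 cont=0 payload=0x67=103: acc |= 103<<14 -> acc=1703305 shift=21 [end]
Varint 2: bytes[3:6] = 89 FB 67 -> value 1703305 (3 byte(s))
  byte[6]=0xBC cont=1 payload=0x3C=60: acc |= 60<<0 -> acc=60 shift=7
  byte[7]=0x45 cont=0 payload=0x45=69: acc |= 69<<7 -> acc=8892 shift=14 [end]
Varint 3: bytes[6:8] = BC 45 -> value 8892 (2 byte(s))
  byte[8]=0xBE cont=1 payload=0x3E=62: acc |= 62<<0 -> acc=62 shift=7
  byte[9]=0xE7 cont=1 payload=0x67=103: acc |= 103<<7 -> acc=13246 shift=14
  byte[10]=0x7A cont=0 payload=0x7A=122: acc |= 122<<14 -> acc=2012094 shift=21 [end]
Varint 4: bytes[8:11] = BE E7 7A -> value 2012094 (3 byte(s))
  byte[11]=0xCD cont=1 payload=0x4D=77: acc |= 77<<0 -> acc=77 shift=7
  byte[12]=0x7D cont=0 payload=0x7D=125: acc |= 125<<7 -> acc=16077 shift=14 [end]
Varint 5: bytes[11:13] = CD 7D -> value 16077 (2 byte(s))

Answer: 8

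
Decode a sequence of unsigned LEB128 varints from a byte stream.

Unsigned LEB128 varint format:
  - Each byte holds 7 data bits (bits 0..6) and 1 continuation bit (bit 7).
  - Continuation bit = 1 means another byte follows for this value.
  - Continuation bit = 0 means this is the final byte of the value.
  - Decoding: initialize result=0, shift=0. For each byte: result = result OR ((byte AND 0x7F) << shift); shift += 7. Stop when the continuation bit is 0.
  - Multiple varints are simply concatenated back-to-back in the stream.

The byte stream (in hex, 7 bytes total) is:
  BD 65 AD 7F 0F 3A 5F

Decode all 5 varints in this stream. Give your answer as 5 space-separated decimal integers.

Answer: 12989 16301 15 58 95

Derivation:
  byte[0]=0xBD cont=1 payload=0x3D=61: acc |= 61<<0 -> acc=61 shift=7
  byte[1]=0x65 cont=0 payload=0x65=101: acc |= 101<<7 -> acc=12989 shift=14 [end]
Varint 1: bytes[0:2] = BD 65 -> value 12989 (2 byte(s))
  byte[2]=0xAD cont=1 payload=0x2D=45: acc |= 45<<0 -> acc=45 shift=7
  byte[3]=0x7F cont=0 payload=0x7F=127: acc |= 127<<7 -> acc=16301 shift=14 [end]
Varint 2: bytes[2:4] = AD 7F -> value 16301 (2 byte(s))
  byte[4]=0x0F cont=0 payload=0x0F=15: acc |= 15<<0 -> acc=15 shift=7 [end]
Varint 3: bytes[4:5] = 0F -> value 15 (1 byte(s))
  byte[5]=0x3A cont=0 payload=0x3A=58: acc |= 58<<0 -> acc=58 shift=7 [end]
Varint 4: bytes[5:6] = 3A -> value 58 (1 byte(s))
  byte[6]=0x5F cont=0 payload=0x5F=95: acc |= 95<<0 -> acc=95 shift=7 [end]
Varint 5: bytes[6:7] = 5F -> value 95 (1 byte(s))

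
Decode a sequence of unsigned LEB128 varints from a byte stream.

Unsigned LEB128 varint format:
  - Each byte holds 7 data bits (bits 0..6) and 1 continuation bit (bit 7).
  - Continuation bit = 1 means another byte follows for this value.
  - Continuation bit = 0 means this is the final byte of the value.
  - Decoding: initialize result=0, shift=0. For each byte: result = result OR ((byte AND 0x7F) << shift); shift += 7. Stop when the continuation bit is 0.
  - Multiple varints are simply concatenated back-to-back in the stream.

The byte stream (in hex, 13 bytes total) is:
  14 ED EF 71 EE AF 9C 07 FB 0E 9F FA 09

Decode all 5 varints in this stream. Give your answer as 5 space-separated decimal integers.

  byte[0]=0x14 cont=0 payload=0x14=20: acc |= 20<<0 -> acc=20 shift=7 [end]
Varint 1: bytes[0:1] = 14 -> value 20 (1 byte(s))
  byte[1]=0xED cont=1 payload=0x6D=109: acc |= 109<<0 -> acc=109 shift=7
  byte[2]=0xEF cont=1 payload=0x6F=111: acc |= 111<<7 -> acc=14317 shift=14
  byte[3]=0x71 cont=0 payload=0x71=113: acc |= 113<<14 -> acc=1865709 shift=21 [end]
Varint 2: bytes[1:4] = ED EF 71 -> value 1865709 (3 byte(s))
  byte[4]=0xEE cont=1 payload=0x6E=110: acc |= 110<<0 -> acc=110 shift=7
  byte[5]=0xAF cont=1 payload=0x2F=47: acc |= 47<<7 -> acc=6126 shift=14
  byte[6]=0x9C cont=1 payload=0x1C=28: acc |= 28<<14 -> acc=464878 shift=21
  byte[7]=0x07 cont=0 payload=0x07=7: acc |= 7<<21 -> acc=15144942 shift=28 [end]
Varint 3: bytes[4:8] = EE AF 9C 07 -> value 15144942 (4 byte(s))
  byte[8]=0xFB cont=1 payload=0x7B=123: acc |= 123<<0 -> acc=123 shift=7
  byte[9]=0x0E cont=0 payload=0x0E=14: acc |= 14<<7 -> acc=1915 shift=14 [end]
Varint 4: bytes[8:10] = FB 0E -> value 1915 (2 byte(s))
  byte[10]=0x9F cont=1 payload=0x1F=31: acc |= 31<<0 -> acc=31 shift=7
  byte[11]=0xFA cont=1 payload=0x7A=122: acc |= 122<<7 -> acc=15647 shift=14
  byte[12]=0x09 cont=0 payload=0x09=9: acc |= 9<<14 -> acc=163103 shift=21 [end]
Varint 5: bytes[10:13] = 9F FA 09 -> value 163103 (3 byte(s))

Answer: 20 1865709 15144942 1915 163103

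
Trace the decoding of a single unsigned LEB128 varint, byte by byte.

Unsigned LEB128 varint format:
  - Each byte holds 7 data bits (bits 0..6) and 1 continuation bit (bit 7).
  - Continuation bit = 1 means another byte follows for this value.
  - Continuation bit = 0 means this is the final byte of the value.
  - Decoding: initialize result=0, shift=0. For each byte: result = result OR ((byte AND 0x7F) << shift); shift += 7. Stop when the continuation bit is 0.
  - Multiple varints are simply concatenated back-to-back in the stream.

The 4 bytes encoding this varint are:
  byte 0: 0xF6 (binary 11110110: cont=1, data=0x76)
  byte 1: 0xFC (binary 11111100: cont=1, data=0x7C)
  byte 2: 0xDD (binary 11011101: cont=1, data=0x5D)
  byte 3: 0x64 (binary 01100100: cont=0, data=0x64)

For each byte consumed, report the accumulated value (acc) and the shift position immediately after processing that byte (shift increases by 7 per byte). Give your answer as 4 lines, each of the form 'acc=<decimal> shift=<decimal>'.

Answer: acc=118 shift=7
acc=15990 shift=14
acc=1539702 shift=21
acc=211254902 shift=28

Derivation:
byte 0=0xF6: payload=0x76=118, contrib = 118<<0 = 118; acc -> 118, shift -> 7
byte 1=0xFC: payload=0x7C=124, contrib = 124<<7 = 15872; acc -> 15990, shift -> 14
byte 2=0xDD: payload=0x5D=93, contrib = 93<<14 = 1523712; acc -> 1539702, shift -> 21
byte 3=0x64: payload=0x64=100, contrib = 100<<21 = 209715200; acc -> 211254902, shift -> 28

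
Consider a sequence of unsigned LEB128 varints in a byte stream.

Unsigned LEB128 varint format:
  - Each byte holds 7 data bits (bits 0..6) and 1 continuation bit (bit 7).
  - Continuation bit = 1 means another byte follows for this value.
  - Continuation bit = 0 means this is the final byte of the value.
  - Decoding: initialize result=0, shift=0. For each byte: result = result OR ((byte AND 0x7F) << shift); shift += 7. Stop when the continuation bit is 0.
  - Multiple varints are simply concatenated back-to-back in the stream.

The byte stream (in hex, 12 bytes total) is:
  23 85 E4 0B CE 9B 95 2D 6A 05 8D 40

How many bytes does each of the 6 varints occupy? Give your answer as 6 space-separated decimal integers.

  byte[0]=0x23 cont=0 payload=0x23=35: acc |= 35<<0 -> acc=35 shift=7 [end]
Varint 1: bytes[0:1] = 23 -> value 35 (1 byte(s))
  byte[1]=0x85 cont=1 payload=0x05=5: acc |= 5<<0 -> acc=5 shift=7
  byte[2]=0xE4 cont=1 payload=0x64=100: acc |= 100<<7 -> acc=12805 shift=14
  byte[3]=0x0B cont=0 payload=0x0B=11: acc |= 11<<14 -> acc=193029 shift=21 [end]
Varint 2: bytes[1:4] = 85 E4 0B -> value 193029 (3 byte(s))
  byte[4]=0xCE cont=1 payload=0x4E=78: acc |= 78<<0 -> acc=78 shift=7
  byte[5]=0x9B cont=1 payload=0x1B=27: acc |= 27<<7 -> acc=3534 shift=14
  byte[6]=0x95 cont=1 payload=0x15=21: acc |= 21<<14 -> acc=347598 shift=21
  byte[7]=0x2D cont=0 payload=0x2D=45: acc |= 45<<21 -> acc=94719438 shift=28 [end]
Varint 3: bytes[4:8] = CE 9B 95 2D -> value 94719438 (4 byte(s))
  byte[8]=0x6A cont=0 payload=0x6A=106: acc |= 106<<0 -> acc=106 shift=7 [end]
Varint 4: bytes[8:9] = 6A -> value 106 (1 byte(s))
  byte[9]=0x05 cont=0 payload=0x05=5: acc |= 5<<0 -> acc=5 shift=7 [end]
Varint 5: bytes[9:10] = 05 -> value 5 (1 byte(s))
  byte[10]=0x8D cont=1 payload=0x0D=13: acc |= 13<<0 -> acc=13 shift=7
  byte[11]=0x40 cont=0 payload=0x40=64: acc |= 64<<7 -> acc=8205 shift=14 [end]
Varint 6: bytes[10:12] = 8D 40 -> value 8205 (2 byte(s))

Answer: 1 3 4 1 1 2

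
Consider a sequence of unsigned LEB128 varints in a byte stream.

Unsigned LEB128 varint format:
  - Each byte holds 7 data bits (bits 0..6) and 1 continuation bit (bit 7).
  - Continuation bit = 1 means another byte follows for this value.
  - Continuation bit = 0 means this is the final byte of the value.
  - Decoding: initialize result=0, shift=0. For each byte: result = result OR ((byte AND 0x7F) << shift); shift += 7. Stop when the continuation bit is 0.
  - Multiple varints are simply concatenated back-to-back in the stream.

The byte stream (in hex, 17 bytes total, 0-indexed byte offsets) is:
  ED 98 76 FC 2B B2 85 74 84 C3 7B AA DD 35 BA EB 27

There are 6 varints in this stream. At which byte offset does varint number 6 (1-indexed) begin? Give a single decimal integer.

Answer: 14

Derivation:
  byte[0]=0xED cont=1 payload=0x6D=109: acc |= 109<<0 -> acc=109 shift=7
  byte[1]=0x98 cont=1 payload=0x18=24: acc |= 24<<7 -> acc=3181 shift=14
  byte[2]=0x76 cont=0 payload=0x76=118: acc |= 118<<14 -> acc=1936493 shift=21 [end]
Varint 1: bytes[0:3] = ED 98 76 -> value 1936493 (3 byte(s))
  byte[3]=0xFC cont=1 payload=0x7C=124: acc |= 124<<0 -> acc=124 shift=7
  byte[4]=0x2B cont=0 payload=0x2B=43: acc |= 43<<7 -> acc=5628 shift=14 [end]
Varint 2: bytes[3:5] = FC 2B -> value 5628 (2 byte(s))
  byte[5]=0xB2 cont=1 payload=0x32=50: acc |= 50<<0 -> acc=50 shift=7
  byte[6]=0x85 cont=1 payload=0x05=5: acc |= 5<<7 -> acc=690 shift=14
  byte[7]=0x74 cont=0 payload=0x74=116: acc |= 116<<14 -> acc=1901234 shift=21 [end]
Varint 3: bytes[5:8] = B2 85 74 -> value 1901234 (3 byte(s))
  byte[8]=0x84 cont=1 payload=0x04=4: acc |= 4<<0 -> acc=4 shift=7
  byte[9]=0xC3 cont=1 payload=0x43=67: acc |= 67<<7 -> acc=8580 shift=14
  byte[10]=0x7B cont=0 payload=0x7B=123: acc |= 123<<14 -> acc=2023812 shift=21 [end]
Varint 4: bytes[8:11] = 84 C3 7B -> value 2023812 (3 byte(s))
  byte[11]=0xAA cont=1 payload=0x2A=42: acc |= 42<<0 -> acc=42 shift=7
  byte[12]=0xDD cont=1 payload=0x5D=93: acc |= 93<<7 -> acc=11946 shift=14
  byte[13]=0x35 cont=0 payload=0x35=53: acc |= 53<<14 -> acc=880298 shift=21 [end]
Varint 5: bytes[11:14] = AA DD 35 -> value 880298 (3 byte(s))
  byte[14]=0xBA cont=1 payload=0x3A=58: acc |= 58<<0 -> acc=58 shift=7
  byte[15]=0xEB cont=1 payload=0x6B=107: acc |= 107<<7 -> acc=13754 shift=14
  byte[16]=0x27 cont=0 payload=0x27=39: acc |= 39<<14 -> acc=652730 shift=21 [end]
Varint 6: bytes[14:17] = BA EB 27 -> value 652730 (3 byte(s))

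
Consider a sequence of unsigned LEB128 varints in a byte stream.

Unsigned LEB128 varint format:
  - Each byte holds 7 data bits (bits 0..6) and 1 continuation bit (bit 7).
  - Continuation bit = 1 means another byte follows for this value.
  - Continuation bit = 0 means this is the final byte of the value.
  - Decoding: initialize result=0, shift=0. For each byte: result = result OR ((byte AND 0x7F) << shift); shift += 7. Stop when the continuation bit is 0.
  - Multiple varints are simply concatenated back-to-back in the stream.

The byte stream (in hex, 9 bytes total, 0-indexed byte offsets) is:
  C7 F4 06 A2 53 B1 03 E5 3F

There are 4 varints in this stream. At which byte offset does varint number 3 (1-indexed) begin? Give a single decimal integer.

Answer: 5

Derivation:
  byte[0]=0xC7 cont=1 payload=0x47=71: acc |= 71<<0 -> acc=71 shift=7
  byte[1]=0xF4 cont=1 payload=0x74=116: acc |= 116<<7 -> acc=14919 shift=14
  byte[2]=0x06 cont=0 payload=0x06=6: acc |= 6<<14 -> acc=113223 shift=21 [end]
Varint 1: bytes[0:3] = C7 F4 06 -> value 113223 (3 byte(s))
  byte[3]=0xA2 cont=1 payload=0x22=34: acc |= 34<<0 -> acc=34 shift=7
  byte[4]=0x53 cont=0 payload=0x53=83: acc |= 83<<7 -> acc=10658 shift=14 [end]
Varint 2: bytes[3:5] = A2 53 -> value 10658 (2 byte(s))
  byte[5]=0xB1 cont=1 payload=0x31=49: acc |= 49<<0 -> acc=49 shift=7
  byte[6]=0x03 cont=0 payload=0x03=3: acc |= 3<<7 -> acc=433 shift=14 [end]
Varint 3: bytes[5:7] = B1 03 -> value 433 (2 byte(s))
  byte[7]=0xE5 cont=1 payload=0x65=101: acc |= 101<<0 -> acc=101 shift=7
  byte[8]=0x3F cont=0 payload=0x3F=63: acc |= 63<<7 -> acc=8165 shift=14 [end]
Varint 4: bytes[7:9] = E5 3F -> value 8165 (2 byte(s))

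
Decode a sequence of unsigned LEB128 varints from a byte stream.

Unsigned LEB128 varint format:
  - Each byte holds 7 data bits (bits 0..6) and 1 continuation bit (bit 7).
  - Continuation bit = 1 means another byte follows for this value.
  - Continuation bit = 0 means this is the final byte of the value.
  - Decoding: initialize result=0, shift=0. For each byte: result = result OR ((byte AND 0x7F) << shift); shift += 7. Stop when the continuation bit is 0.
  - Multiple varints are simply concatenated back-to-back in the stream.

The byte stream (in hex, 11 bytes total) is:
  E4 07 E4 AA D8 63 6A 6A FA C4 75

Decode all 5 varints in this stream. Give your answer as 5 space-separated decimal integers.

Answer: 996 209065316 106 106 1925754

Derivation:
  byte[0]=0xE4 cont=1 payload=0x64=100: acc |= 100<<0 -> acc=100 shift=7
  byte[1]=0x07 cont=0 payload=0x07=7: acc |= 7<<7 -> acc=996 shift=14 [end]
Varint 1: bytes[0:2] = E4 07 -> value 996 (2 byte(s))
  byte[2]=0xE4 cont=1 payload=0x64=100: acc |= 100<<0 -> acc=100 shift=7
  byte[3]=0xAA cont=1 payload=0x2A=42: acc |= 42<<7 -> acc=5476 shift=14
  byte[4]=0xD8 cont=1 payload=0x58=88: acc |= 88<<14 -> acc=1447268 shift=21
  byte[5]=0x63 cont=0 payload=0x63=99: acc |= 99<<21 -> acc=209065316 shift=28 [end]
Varint 2: bytes[2:6] = E4 AA D8 63 -> value 209065316 (4 byte(s))
  byte[6]=0x6A cont=0 payload=0x6A=106: acc |= 106<<0 -> acc=106 shift=7 [end]
Varint 3: bytes[6:7] = 6A -> value 106 (1 byte(s))
  byte[7]=0x6A cont=0 payload=0x6A=106: acc |= 106<<0 -> acc=106 shift=7 [end]
Varint 4: bytes[7:8] = 6A -> value 106 (1 byte(s))
  byte[8]=0xFA cont=1 payload=0x7A=122: acc |= 122<<0 -> acc=122 shift=7
  byte[9]=0xC4 cont=1 payload=0x44=68: acc |= 68<<7 -> acc=8826 shift=14
  byte[10]=0x75 cont=0 payload=0x75=117: acc |= 117<<14 -> acc=1925754 shift=21 [end]
Varint 5: bytes[8:11] = FA C4 75 -> value 1925754 (3 byte(s))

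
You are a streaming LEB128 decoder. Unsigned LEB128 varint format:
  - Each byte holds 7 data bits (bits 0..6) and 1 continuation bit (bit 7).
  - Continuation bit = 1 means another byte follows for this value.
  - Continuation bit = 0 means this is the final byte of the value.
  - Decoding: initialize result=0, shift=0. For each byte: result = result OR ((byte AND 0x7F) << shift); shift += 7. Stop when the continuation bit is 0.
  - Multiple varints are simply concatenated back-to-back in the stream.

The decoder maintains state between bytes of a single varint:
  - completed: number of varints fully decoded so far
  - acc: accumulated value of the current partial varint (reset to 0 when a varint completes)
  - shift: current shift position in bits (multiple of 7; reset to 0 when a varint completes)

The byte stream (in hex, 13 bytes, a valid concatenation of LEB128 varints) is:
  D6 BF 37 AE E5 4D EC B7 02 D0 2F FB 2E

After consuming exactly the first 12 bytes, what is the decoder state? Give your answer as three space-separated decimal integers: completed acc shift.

Answer: 4 123 7

Derivation:
byte[0]=0xD6 cont=1 payload=0x56: acc |= 86<<0 -> completed=0 acc=86 shift=7
byte[1]=0xBF cont=1 payload=0x3F: acc |= 63<<7 -> completed=0 acc=8150 shift=14
byte[2]=0x37 cont=0 payload=0x37: varint #1 complete (value=909270); reset -> completed=1 acc=0 shift=0
byte[3]=0xAE cont=1 payload=0x2E: acc |= 46<<0 -> completed=1 acc=46 shift=7
byte[4]=0xE5 cont=1 payload=0x65: acc |= 101<<7 -> completed=1 acc=12974 shift=14
byte[5]=0x4D cont=0 payload=0x4D: varint #2 complete (value=1274542); reset -> completed=2 acc=0 shift=0
byte[6]=0xEC cont=1 payload=0x6C: acc |= 108<<0 -> completed=2 acc=108 shift=7
byte[7]=0xB7 cont=1 payload=0x37: acc |= 55<<7 -> completed=2 acc=7148 shift=14
byte[8]=0x02 cont=0 payload=0x02: varint #3 complete (value=39916); reset -> completed=3 acc=0 shift=0
byte[9]=0xD0 cont=1 payload=0x50: acc |= 80<<0 -> completed=3 acc=80 shift=7
byte[10]=0x2F cont=0 payload=0x2F: varint #4 complete (value=6096); reset -> completed=4 acc=0 shift=0
byte[11]=0xFB cont=1 payload=0x7B: acc |= 123<<0 -> completed=4 acc=123 shift=7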